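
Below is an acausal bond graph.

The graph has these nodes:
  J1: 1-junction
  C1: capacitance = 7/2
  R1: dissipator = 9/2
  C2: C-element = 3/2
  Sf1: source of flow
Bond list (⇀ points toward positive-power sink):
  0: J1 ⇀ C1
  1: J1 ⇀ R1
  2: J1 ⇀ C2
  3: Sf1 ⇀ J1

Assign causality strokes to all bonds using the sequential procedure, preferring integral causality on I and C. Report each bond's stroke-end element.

β3 stroke at Sf1  (Sf1 (Sf) sets flow on bond)
β0 stroke at J1  (1-jn J1 has f-setter on 3)
β1 stroke at J1  (1-jn J1 has f-setter on 3)
β2 stroke at J1  (J1 flow already set via bond 3)

β0 |J1
β1 |J1
β2 |J1
β3 |Sf1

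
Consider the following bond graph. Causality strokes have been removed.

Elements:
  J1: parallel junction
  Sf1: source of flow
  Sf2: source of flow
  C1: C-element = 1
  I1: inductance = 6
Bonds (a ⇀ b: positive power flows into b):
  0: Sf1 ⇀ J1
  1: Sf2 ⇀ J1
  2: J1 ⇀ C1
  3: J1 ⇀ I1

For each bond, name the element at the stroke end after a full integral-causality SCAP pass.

β0 stroke→Sf1
β1 stroke→Sf2
β2 stroke→J1
β3 stroke→I1

bond 0 stroke→Sf1  (Sf1 fixes flow; stroke at Sf1)
bond 1 stroke→Sf2  (Sf2 (Sf) sets flow on bond)
bond 2 stroke→J1  (C1 integral (e out))
bond 3 stroke→I1  (J1 effort already set via bond 2)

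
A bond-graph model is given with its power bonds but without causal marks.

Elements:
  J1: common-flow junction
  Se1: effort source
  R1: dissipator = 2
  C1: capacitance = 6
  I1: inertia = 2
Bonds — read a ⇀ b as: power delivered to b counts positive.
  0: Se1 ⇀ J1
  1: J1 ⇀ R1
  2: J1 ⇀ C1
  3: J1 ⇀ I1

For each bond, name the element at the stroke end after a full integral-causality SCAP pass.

bond 0 →J1  (Se1: effort source, stroke at far end)
bond 2 →J1  (C1 outputs effort q/C1)
bond 3 →I1  (I1: I, integral causality)
bond 1 →J1  (J1 flow already set via bond 3)

b0 stroke→J1
b1 stroke→J1
b2 stroke→J1
b3 stroke→I1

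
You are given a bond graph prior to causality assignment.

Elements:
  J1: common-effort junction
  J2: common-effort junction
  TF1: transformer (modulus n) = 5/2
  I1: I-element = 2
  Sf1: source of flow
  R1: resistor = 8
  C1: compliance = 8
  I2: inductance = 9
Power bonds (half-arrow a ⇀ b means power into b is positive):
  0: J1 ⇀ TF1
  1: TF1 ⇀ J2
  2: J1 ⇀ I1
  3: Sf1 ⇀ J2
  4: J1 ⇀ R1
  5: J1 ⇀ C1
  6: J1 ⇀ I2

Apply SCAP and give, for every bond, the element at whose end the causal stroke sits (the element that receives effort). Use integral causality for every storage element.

b3 stroke at Sf1  (Sf1: flow source, stroke at near end)
b1 stroke at J2  (J2 needs exactly one e-in)
b0 stroke at TF1  (TF1: transformer flips bond 1)
b2 stroke at I1  (I1 integral (f out))
b5 stroke at J1  (C1: C, integral causality)
b4 stroke at R1  (0-jn J1 has e-setter on 5)
b6 stroke at I2  (0-jn J1 has e-setter on 5)

b0 →TF1
b1 →J2
b2 →I1
b3 →Sf1
b4 →R1
b5 →J1
b6 →I2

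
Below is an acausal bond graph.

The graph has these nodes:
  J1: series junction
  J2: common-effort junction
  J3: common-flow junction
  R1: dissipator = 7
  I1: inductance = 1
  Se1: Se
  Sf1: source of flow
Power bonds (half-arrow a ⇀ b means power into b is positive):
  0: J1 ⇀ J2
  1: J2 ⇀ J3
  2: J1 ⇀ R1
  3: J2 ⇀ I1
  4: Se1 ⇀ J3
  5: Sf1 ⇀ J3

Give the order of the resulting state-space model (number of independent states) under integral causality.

b4 →J3  (Se1 (Se) sets effort on bond)
b5 →Sf1  (Sf1 (Sf) sets flow on bond)
b1 →J3  (J3: bond 5 brought flow, rest push out)
b3 →I1  (I1 integral (f out))
b0 →J2  (closing 0-jn rule on J2)
b2 →J1  (common-f at J1 fixed by 0)

1  (I1 all integral)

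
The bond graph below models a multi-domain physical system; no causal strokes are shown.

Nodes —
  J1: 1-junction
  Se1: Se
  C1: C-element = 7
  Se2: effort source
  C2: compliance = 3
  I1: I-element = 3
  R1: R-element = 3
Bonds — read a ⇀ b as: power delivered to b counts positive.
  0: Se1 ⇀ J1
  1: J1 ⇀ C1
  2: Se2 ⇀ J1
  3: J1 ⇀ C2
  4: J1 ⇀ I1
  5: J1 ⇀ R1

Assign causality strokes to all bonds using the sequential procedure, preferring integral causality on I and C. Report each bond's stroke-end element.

β0 stroke→J1
β1 stroke→J1
β2 stroke→J1
β3 stroke→J1
β4 stroke→I1
β5 stroke→J1

β0 |J1  (Se1: effort source, stroke at far end)
β2 |J1  (source Se2 imposes e)
β1 |J1  (C1: C, integral causality)
β3 |J1  (prefer integral on C2)
β4 |I1  (I1 outputs flow p/I1)
β5 |J1  (1-jn J1 has f-setter on 4)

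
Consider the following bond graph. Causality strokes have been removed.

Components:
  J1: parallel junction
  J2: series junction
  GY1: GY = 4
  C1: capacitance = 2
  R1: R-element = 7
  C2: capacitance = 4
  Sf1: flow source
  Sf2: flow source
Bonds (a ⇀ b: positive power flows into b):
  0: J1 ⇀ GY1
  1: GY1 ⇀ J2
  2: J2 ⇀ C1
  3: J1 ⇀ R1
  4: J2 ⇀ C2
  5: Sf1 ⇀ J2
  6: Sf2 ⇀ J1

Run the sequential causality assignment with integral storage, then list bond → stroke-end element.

b5 |Sf1  (source Sf1 imposes f)
b6 |Sf2  (source Sf2 imposes f)
b1 |J2  (J2 flow already set via bond 5)
b2 |J2  (J2: bond 5 brought flow, rest push out)
b4 |J2  (1-jn J2 has f-setter on 5)
b0 |J1  (GY GY1: same side as bond 1)
b3 |R1  (common-e at J1 fixed by 0)

#0 stroke at J1
#1 stroke at J2
#2 stroke at J2
#3 stroke at R1
#4 stroke at J2
#5 stroke at Sf1
#6 stroke at Sf2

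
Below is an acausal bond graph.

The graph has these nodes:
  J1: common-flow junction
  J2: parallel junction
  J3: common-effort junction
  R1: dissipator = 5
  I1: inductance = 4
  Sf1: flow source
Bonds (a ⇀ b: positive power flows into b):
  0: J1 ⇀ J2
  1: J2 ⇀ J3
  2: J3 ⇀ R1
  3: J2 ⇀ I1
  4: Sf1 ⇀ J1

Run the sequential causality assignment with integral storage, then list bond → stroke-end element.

bond 4 stroke at Sf1  (Sf1 (Sf) sets flow on bond)
bond 0 stroke at J1  (J1 flow already set via bond 4)
bond 3 stroke at I1  (I1 integral (f out))
bond 1 stroke at J2  (only one effort-in slot at J2)
bond 2 stroke at J3  (only one effort-in slot at J3)

β0 stroke at J1
β1 stroke at J2
β2 stroke at J3
β3 stroke at I1
β4 stroke at Sf1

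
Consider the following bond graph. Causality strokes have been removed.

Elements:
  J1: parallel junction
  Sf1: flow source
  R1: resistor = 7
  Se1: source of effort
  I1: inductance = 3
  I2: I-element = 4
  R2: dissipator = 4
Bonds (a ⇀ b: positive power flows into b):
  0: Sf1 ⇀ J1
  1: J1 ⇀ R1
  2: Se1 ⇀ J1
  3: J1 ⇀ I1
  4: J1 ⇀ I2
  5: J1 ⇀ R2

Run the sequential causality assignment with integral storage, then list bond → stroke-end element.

b0 stroke→Sf1
b1 stroke→R1
b2 stroke→J1
b3 stroke→I1
b4 stroke→I2
b5 stroke→R2

b0 |Sf1  (Sf1 (Sf) sets flow on bond)
b2 |J1  (Se1 (Se) sets effort on bond)
b1 |R1  (common-e at J1 fixed by 2)
b3 |I1  (0-jn J1 has e-setter on 2)
b4 |I2  (J1 effort already set via bond 2)
b5 |R2  (0-jn J1 has e-setter on 2)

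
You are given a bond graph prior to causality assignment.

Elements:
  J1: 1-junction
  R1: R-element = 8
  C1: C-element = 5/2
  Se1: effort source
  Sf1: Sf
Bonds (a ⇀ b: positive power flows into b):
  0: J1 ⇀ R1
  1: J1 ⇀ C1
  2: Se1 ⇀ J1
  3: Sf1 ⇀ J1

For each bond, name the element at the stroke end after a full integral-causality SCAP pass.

β2 |J1  (Se1: effort source, stroke at far end)
β3 |Sf1  (source Sf1 imposes f)
β0 |J1  (J1: bond 3 brought flow, rest push out)
β1 |J1  (J1 flow already set via bond 3)

b0 |J1
b1 |J1
b2 |J1
b3 |Sf1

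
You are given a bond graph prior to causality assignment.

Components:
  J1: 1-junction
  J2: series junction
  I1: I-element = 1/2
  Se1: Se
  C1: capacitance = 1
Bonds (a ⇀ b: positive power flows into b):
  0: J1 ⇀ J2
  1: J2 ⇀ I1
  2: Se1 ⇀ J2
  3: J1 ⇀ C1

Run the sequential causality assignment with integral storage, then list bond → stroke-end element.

b0 →J2
b1 →I1
b2 →J2
b3 →J1

β2 stroke at J2  (Se1 (Se) sets effort on bond)
β1 stroke at I1  (I1 outputs flow p/I1)
β0 stroke at J2  (1-jn J2 has f-setter on 1)
β3 stroke at J1  (1-jn J1 has f-setter on 0)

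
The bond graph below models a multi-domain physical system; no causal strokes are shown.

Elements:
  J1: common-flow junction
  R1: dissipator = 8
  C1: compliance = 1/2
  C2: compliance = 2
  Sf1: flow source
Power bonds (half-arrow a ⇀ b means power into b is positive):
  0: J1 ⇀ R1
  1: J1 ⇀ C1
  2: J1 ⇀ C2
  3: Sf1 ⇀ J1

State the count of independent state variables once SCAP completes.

2  (C1, C2 all integral)

#3 stroke→Sf1  (Sf1: flow source, stroke at near end)
#0 stroke→J1  (1-jn J1 has f-setter on 3)
#1 stroke→J1  (J1: bond 3 brought flow, rest push out)
#2 stroke→J1  (1-jn J1 has f-setter on 3)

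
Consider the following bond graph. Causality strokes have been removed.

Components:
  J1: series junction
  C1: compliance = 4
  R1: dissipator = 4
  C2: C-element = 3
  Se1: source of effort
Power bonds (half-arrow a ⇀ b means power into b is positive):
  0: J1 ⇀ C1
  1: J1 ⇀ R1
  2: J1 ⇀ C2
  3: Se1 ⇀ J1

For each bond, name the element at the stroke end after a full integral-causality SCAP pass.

β0 →J1
β1 →R1
β2 →J1
β3 →J1

β3 |J1  (source Se1 imposes e)
β0 |J1  (C1 outputs effort q/C1)
β2 |J1  (C2 outputs effort q/C2)
β1 |R1  (J1: last free bond brings flow in)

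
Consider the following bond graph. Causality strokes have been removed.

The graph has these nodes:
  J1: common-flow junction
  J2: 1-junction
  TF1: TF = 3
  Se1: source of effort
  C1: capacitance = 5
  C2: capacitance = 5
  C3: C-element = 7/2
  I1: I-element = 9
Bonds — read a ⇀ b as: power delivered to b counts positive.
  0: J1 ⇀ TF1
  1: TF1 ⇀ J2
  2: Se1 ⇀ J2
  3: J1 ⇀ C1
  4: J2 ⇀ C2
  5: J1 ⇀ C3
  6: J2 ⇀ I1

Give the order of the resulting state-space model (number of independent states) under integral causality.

4  (C1, C2, C3, I1 all integral)

bond 2 stroke→J2  (Se1 fixes effort; stroke away)
bond 3 stroke→J1  (C1 integral (e out))
bond 4 stroke→J2  (prefer integral on C2)
bond 5 stroke→J1  (C3 outputs effort q/C3)
bond 0 stroke→TF1  (J1: last free bond brings flow in)
bond 1 stroke→J2  (TF TF1: opposite of bond 0)
bond 6 stroke→I1  (J2 needs exactly one f-in)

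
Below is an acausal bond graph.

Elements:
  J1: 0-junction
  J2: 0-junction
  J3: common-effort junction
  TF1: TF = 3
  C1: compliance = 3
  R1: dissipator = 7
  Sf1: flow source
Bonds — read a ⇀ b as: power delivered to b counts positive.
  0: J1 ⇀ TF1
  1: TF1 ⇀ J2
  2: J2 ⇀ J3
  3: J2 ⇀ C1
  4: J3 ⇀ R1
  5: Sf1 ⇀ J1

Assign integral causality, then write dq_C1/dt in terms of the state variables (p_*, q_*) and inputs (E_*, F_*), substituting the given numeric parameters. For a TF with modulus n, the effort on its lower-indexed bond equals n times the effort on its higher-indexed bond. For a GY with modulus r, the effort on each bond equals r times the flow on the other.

dq_C1/dt = 3*F_Sf1 - q_C1/21

β5 stroke at Sf1  (Sf1 (Sf) sets flow on bond)
β0 stroke at J1  (only one effort-in slot at J1)
β1 stroke at TF1  (through TF1, causality passes straight; one stroke at TF1)
β3 stroke at J2  (C1 outputs effort q/C1)
β2 stroke at J3  (J2: bond 3 brought effort, rest push out)
β4 stroke at R1  (0-jn J3 has e-setter on 2)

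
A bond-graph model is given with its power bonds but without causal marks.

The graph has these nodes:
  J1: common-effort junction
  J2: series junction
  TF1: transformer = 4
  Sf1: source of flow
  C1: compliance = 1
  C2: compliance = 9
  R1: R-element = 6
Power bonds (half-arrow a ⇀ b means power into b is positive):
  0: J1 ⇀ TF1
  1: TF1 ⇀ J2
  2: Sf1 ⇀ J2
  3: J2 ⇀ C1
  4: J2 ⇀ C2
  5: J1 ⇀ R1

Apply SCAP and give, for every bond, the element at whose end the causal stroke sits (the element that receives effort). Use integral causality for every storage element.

β0 →TF1
β1 →J2
β2 →Sf1
β3 →J2
β4 →J2
β5 →J1

b2 stroke at Sf1  (Sf1 fixes flow; stroke at Sf1)
b1 stroke at J2  (J2: bond 2 brought flow, rest push out)
b3 stroke at J2  (J2 flow already set via bond 2)
b4 stroke at J2  (J2 flow already set via bond 2)
b0 stroke at TF1  (TF TF1: opposite of bond 1)
b5 stroke at J1  (closing 0-jn rule on J1)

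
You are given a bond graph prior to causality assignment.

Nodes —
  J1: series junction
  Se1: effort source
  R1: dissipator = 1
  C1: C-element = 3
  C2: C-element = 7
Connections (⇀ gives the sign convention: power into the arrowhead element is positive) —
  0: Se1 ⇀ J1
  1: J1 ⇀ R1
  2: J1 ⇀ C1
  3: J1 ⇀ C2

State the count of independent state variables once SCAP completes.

2  (C1, C2 all integral)

b0 stroke→J1  (source Se1 imposes e)
b2 stroke→J1  (C1: C, integral causality)
b3 stroke→J1  (C2: C, integral causality)
b1 stroke→R1  (only one flow-in slot at J1)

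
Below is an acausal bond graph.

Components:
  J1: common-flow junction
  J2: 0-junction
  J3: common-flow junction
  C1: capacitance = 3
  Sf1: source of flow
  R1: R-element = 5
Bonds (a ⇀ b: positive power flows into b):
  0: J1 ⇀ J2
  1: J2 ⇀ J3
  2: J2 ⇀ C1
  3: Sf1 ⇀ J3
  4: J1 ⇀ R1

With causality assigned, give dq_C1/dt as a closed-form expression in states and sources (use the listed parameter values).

bond 3 stroke at Sf1  (source Sf1 imposes f)
bond 1 stroke at J3  (1-jn J3 has f-setter on 3)
bond 2 stroke at J2  (C1 integral (e out))
bond 0 stroke at J1  (common-e at J2 fixed by 2)
bond 4 stroke at R1  (J1: last free bond brings flow in)

dq_C1/dt = -F_Sf1 - q_C1/15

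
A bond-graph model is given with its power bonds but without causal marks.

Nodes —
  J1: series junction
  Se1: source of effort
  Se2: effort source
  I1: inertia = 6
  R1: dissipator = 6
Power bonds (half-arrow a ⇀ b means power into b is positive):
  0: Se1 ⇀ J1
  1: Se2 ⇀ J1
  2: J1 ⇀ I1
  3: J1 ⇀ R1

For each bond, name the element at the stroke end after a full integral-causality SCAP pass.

bond 0 stroke at J1  (Se1 fixes effort; stroke away)
bond 1 stroke at J1  (source Se2 imposes e)
bond 2 stroke at I1  (I1: I, integral causality)
bond 3 stroke at J1  (1-jn J1 has f-setter on 2)

bond 0 stroke at J1
bond 1 stroke at J1
bond 2 stroke at I1
bond 3 stroke at J1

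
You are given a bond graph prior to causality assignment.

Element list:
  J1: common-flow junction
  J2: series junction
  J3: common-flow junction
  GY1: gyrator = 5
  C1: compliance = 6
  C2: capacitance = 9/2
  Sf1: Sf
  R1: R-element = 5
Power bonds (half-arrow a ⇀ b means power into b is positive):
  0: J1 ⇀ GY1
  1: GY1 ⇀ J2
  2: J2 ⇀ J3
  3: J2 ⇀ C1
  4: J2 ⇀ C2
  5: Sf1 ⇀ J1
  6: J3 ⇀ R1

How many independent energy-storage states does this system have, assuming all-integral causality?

2  (C1, C2 all integral)

#5 |Sf1  (source Sf1 imposes f)
#0 |J1  (1-jn J1 has f-setter on 5)
#1 |J2  (GY GY1: same side as bond 0)
#3 |J2  (C1: C, integral causality)
#4 |J2  (C2 integral (e out))
#2 |J3  (only one flow-in slot at J2)
#6 |R1  (J3 needs exactly one f-in)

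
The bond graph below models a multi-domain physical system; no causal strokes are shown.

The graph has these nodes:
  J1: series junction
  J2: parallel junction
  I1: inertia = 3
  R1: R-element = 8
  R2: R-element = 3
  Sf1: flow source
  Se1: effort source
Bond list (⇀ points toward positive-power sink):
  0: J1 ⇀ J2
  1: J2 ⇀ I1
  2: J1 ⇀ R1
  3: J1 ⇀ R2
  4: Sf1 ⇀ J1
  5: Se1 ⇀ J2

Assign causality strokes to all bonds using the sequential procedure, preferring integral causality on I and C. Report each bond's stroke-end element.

bond 4 |Sf1  (Sf1 (Sf) sets flow on bond)
bond 5 |J2  (Se1 (Se) sets effort on bond)
bond 0 |J1  (J1 flow already set via bond 4)
bond 2 |J1  (J1: bond 4 brought flow, rest push out)
bond 3 |J1  (J1 flow already set via bond 4)
bond 1 |I1  (J2 effort already set via bond 5)

β0 |J1
β1 |I1
β2 |J1
β3 |J1
β4 |Sf1
β5 |J2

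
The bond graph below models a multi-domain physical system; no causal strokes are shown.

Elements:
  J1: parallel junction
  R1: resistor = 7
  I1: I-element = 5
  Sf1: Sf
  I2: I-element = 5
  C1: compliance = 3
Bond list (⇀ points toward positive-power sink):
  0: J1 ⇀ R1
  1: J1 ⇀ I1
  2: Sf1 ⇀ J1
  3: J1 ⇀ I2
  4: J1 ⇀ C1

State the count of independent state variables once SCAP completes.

β2 |Sf1  (source Sf1 imposes f)
β1 |I1  (I1 integral (f out))
β3 |I2  (I2: I, integral causality)
β4 |J1  (C1 outputs effort q/C1)
β0 |R1  (common-e at J1 fixed by 4)

3  (C1, I1, I2 all integral)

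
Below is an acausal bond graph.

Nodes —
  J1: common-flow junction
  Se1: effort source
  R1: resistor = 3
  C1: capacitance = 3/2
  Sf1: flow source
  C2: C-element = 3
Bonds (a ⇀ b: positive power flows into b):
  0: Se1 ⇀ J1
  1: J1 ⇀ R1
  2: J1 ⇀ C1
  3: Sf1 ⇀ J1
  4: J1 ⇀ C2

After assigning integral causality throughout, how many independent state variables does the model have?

b0 stroke→J1  (source Se1 imposes e)
b3 stroke→Sf1  (Sf1 fixes flow; stroke at Sf1)
b1 stroke→J1  (J1: bond 3 brought flow, rest push out)
b2 stroke→J1  (J1: bond 3 brought flow, rest push out)
b4 stroke→J1  (J1: bond 3 brought flow, rest push out)

2  (C1, C2 all integral)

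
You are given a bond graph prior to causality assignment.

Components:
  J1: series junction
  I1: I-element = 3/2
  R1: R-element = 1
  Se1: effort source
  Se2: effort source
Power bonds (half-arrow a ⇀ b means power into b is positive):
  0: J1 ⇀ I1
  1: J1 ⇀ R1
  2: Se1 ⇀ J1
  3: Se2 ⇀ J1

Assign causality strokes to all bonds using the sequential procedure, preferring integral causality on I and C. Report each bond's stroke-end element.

#0 stroke at I1
#1 stroke at J1
#2 stroke at J1
#3 stroke at J1

#2 stroke→J1  (Se1 fixes effort; stroke away)
#3 stroke→J1  (Se2: effort source, stroke at far end)
#0 stroke→I1  (prefer integral on I1)
#1 stroke→J1  (J1: bond 0 brought flow, rest push out)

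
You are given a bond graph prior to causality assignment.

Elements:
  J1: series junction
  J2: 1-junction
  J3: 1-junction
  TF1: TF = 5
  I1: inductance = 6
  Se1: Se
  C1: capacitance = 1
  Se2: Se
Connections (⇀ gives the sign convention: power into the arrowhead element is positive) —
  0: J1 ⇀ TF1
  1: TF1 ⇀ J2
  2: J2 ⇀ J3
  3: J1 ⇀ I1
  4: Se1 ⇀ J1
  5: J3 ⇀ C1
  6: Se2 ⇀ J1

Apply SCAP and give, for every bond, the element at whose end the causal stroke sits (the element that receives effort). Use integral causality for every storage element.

b0 stroke at J1
b1 stroke at TF1
b2 stroke at J2
b3 stroke at I1
b4 stroke at J1
b5 stroke at J3
b6 stroke at J1

β4 |J1  (source Se1 imposes e)
β6 |J1  (source Se2 imposes e)
β3 |I1  (I1 integral (f out))
β0 |J1  (common-f at J1 fixed by 3)
β1 |TF1  (TF TF1: opposite of bond 0)
β2 |J2  (J2: bond 1 brought flow, rest push out)
β5 |J3  (1-jn J3 has f-setter on 2)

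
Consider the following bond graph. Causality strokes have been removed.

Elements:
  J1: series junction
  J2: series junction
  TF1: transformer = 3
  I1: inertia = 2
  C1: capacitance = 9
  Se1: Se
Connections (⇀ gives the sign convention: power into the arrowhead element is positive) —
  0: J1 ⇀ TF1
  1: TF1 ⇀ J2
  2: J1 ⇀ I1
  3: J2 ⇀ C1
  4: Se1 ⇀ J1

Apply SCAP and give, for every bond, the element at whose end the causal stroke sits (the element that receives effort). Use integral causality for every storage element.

β4 stroke→J1  (Se1 fixes effort; stroke away)
β2 stroke→I1  (I1 outputs flow p/I1)
β0 stroke→J1  (common-f at J1 fixed by 2)
β1 stroke→TF1  (through TF1, causality passes straight; one stroke at TF1)
β3 stroke→J2  (common-f at J2 fixed by 1)

bond 0 stroke at J1
bond 1 stroke at TF1
bond 2 stroke at I1
bond 3 stroke at J2
bond 4 stroke at J1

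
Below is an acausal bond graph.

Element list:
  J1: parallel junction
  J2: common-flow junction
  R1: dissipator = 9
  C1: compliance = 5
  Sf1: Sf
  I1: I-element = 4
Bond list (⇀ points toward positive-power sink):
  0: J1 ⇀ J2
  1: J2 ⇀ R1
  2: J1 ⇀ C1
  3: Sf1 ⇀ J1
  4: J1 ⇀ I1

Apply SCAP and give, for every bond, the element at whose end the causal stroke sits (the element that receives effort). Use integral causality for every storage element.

b0 stroke at J2
b1 stroke at R1
b2 stroke at J1
b3 stroke at Sf1
b4 stroke at I1

b3 |Sf1  (source Sf1 imposes f)
b2 |J1  (C1 outputs effort q/C1)
b0 |J2  (0-jn J1 has e-setter on 2)
b4 |I1  (common-e at J1 fixed by 2)
b1 |R1  (J2 needs exactly one f-in)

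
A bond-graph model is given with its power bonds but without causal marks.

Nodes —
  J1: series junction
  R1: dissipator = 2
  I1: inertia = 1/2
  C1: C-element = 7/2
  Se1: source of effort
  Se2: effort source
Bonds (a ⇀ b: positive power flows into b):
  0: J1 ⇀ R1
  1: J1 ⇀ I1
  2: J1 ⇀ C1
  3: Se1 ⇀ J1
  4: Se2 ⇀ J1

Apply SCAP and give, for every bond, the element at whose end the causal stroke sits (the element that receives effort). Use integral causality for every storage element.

b3 stroke→J1  (Se1 fixes effort; stroke away)
b4 stroke→J1  (source Se2 imposes e)
b1 stroke→I1  (I1: I, integral causality)
b0 stroke→J1  (1-jn J1 has f-setter on 1)
b2 stroke→J1  (common-f at J1 fixed by 1)

b0 |J1
b1 |I1
b2 |J1
b3 |J1
b4 |J1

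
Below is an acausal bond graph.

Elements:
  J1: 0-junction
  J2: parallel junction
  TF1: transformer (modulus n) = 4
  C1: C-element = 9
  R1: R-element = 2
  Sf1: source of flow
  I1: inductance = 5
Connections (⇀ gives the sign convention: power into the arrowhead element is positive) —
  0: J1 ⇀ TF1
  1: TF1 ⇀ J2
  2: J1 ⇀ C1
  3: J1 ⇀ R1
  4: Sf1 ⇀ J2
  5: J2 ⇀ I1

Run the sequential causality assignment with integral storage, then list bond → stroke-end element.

bond 4 stroke→Sf1  (source Sf1 imposes f)
bond 2 stroke→J1  (C1: C, integral causality)
bond 0 stroke→TF1  (common-e at J1 fixed by 2)
bond 3 stroke→R1  (J1: bond 2 brought effort, rest push out)
bond 1 stroke→J2  (TF1: transformer flips bond 0)
bond 5 stroke→I1  (0-jn J2 has e-setter on 1)

β0 stroke at TF1
β1 stroke at J2
β2 stroke at J1
β3 stroke at R1
β4 stroke at Sf1
β5 stroke at I1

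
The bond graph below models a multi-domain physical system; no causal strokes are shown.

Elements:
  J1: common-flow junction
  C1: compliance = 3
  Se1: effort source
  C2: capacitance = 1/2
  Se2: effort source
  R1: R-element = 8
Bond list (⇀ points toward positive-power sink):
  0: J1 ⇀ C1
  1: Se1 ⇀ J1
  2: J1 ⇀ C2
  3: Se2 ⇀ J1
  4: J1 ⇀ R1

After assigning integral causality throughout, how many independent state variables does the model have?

2  (C1, C2 all integral)

β1 stroke→J1  (Se1: effort source, stroke at far end)
β3 stroke→J1  (Se2 fixes effort; stroke away)
β0 stroke→J1  (prefer integral on C1)
β2 stroke→J1  (C2 outputs effort q/C2)
β4 stroke→R1  (only one flow-in slot at J1)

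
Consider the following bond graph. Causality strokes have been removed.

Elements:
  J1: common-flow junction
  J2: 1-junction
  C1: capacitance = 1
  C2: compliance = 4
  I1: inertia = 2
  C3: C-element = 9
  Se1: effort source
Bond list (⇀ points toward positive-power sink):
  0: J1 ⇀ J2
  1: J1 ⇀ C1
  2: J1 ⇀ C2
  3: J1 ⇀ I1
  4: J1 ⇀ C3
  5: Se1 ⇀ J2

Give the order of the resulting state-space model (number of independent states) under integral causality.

4  (C1, C2, C3, I1 all integral)

β5 |J2  (Se1 (Se) sets effort on bond)
β0 |J1  (J2 needs exactly one f-in)
β1 |J1  (C1: C, integral causality)
β2 |J1  (prefer integral on C2)
β3 |I1  (I1: I, integral causality)
β4 |J1  (common-f at J1 fixed by 3)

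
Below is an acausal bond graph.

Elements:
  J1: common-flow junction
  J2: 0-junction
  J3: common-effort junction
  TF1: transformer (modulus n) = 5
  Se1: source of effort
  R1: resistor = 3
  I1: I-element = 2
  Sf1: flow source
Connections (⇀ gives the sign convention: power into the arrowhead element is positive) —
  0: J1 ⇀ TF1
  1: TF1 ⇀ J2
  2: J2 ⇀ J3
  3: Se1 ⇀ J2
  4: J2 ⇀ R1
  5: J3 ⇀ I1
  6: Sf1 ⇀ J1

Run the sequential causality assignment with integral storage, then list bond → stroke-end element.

bond 3 →J2  (Se1: effort source, stroke at far end)
bond 6 →Sf1  (source Sf1 imposes f)
bond 0 →J1  (common-f at J1 fixed by 6)
bond 1 →TF1  (common-e at J2 fixed by 3)
bond 2 →J3  (J2: bond 3 brought effort, rest push out)
bond 4 →R1  (common-e at J2 fixed by 3)
bond 5 →I1  (J3 effort already set via bond 2)

bond 0 →J1
bond 1 →TF1
bond 2 →J3
bond 3 →J2
bond 4 →R1
bond 5 →I1
bond 6 →Sf1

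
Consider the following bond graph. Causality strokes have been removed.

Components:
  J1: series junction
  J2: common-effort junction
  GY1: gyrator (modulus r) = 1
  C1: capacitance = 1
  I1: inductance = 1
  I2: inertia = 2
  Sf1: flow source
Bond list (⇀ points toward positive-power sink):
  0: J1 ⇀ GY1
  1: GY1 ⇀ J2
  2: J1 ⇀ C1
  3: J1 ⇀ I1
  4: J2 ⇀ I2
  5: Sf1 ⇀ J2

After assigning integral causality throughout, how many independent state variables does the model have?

3  (C1, I1, I2 all integral)

bond 5 stroke→Sf1  (Sf1: flow source, stroke at near end)
bond 2 stroke→J1  (C1 integral (e out))
bond 3 stroke→I1  (I1: I, integral causality)
bond 0 stroke→J1  (J1: bond 3 brought flow, rest push out)
bond 1 stroke→J2  (GY1: gyrator matches bond 0)
bond 4 stroke→I2  (J2 effort already set via bond 1)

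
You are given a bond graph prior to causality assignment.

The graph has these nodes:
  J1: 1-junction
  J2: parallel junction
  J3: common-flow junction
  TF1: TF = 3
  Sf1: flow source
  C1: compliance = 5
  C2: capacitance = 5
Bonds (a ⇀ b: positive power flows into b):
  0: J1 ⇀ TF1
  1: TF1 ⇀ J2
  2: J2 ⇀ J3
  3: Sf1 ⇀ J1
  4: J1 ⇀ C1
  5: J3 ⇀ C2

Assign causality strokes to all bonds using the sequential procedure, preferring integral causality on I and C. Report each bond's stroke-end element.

β3 |Sf1  (Sf1 (Sf) sets flow on bond)
β0 |J1  (common-f at J1 fixed by 3)
β4 |J1  (J1 flow already set via bond 3)
β1 |TF1  (through TF1, causality passes straight; one stroke at TF1)
β2 |J2  (only one effort-in slot at J2)
β5 |J3  (common-f at J3 fixed by 2)

#0 stroke→J1
#1 stroke→TF1
#2 stroke→J2
#3 stroke→Sf1
#4 stroke→J1
#5 stroke→J3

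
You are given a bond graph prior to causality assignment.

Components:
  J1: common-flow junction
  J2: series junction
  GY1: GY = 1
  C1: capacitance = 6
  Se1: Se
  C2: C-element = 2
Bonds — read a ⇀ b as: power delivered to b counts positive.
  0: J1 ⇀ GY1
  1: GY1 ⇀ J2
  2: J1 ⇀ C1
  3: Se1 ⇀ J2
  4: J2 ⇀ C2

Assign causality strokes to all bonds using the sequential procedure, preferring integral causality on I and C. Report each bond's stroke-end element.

b3 stroke at J2  (Se1: effort source, stroke at far end)
b2 stroke at J1  (prefer integral on C1)
b0 stroke at GY1  (J1: last free bond brings flow in)
b1 stroke at GY1  (GY1: gyrator matches bond 0)
b4 stroke at J2  (J2 flow already set via bond 1)

β0 |GY1
β1 |GY1
β2 |J1
β3 |J2
β4 |J2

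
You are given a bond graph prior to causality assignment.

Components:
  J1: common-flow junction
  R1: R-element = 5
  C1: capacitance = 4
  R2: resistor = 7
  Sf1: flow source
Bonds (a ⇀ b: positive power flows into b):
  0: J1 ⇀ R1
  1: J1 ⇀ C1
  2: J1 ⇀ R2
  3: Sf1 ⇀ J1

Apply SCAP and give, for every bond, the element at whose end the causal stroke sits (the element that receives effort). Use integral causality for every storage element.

bond 3 |Sf1  (source Sf1 imposes f)
bond 0 |J1  (1-jn J1 has f-setter on 3)
bond 1 |J1  (J1: bond 3 brought flow, rest push out)
bond 2 |J1  (common-f at J1 fixed by 3)

#0 stroke at J1
#1 stroke at J1
#2 stroke at J1
#3 stroke at Sf1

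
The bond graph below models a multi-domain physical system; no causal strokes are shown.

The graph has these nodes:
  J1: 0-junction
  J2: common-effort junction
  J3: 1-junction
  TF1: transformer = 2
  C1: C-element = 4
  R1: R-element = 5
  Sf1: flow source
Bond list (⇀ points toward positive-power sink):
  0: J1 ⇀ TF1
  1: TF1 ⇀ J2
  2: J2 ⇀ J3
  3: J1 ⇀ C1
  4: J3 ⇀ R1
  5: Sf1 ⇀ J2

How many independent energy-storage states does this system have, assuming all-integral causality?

#5 stroke→Sf1  (source Sf1 imposes f)
#3 stroke→J1  (C1: C, integral causality)
#0 stroke→TF1  (J1: bond 3 brought effort, rest push out)
#1 stroke→J2  (TF TF1: opposite of bond 0)
#2 stroke→J3  (0-jn J2 has e-setter on 1)
#4 stroke→R1  (J3: last free bond brings flow in)

1  (C1 all integral)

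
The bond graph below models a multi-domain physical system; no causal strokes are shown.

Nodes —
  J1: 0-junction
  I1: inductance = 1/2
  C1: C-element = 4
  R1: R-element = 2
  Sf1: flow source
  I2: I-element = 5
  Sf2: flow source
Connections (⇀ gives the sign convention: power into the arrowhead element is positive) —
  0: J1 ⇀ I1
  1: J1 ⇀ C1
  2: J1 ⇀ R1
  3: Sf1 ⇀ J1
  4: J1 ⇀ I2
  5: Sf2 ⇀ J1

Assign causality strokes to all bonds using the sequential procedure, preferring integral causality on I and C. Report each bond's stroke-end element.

#0 stroke→I1
#1 stroke→J1
#2 stroke→R1
#3 stroke→Sf1
#4 stroke→I2
#5 stroke→Sf2

#3 stroke at Sf1  (Sf1 (Sf) sets flow on bond)
#5 stroke at Sf2  (Sf2 (Sf) sets flow on bond)
#0 stroke at I1  (I1 outputs flow p/I1)
#1 stroke at J1  (C1 outputs effort q/C1)
#2 stroke at R1  (0-jn J1 has e-setter on 1)
#4 stroke at I2  (common-e at J1 fixed by 1)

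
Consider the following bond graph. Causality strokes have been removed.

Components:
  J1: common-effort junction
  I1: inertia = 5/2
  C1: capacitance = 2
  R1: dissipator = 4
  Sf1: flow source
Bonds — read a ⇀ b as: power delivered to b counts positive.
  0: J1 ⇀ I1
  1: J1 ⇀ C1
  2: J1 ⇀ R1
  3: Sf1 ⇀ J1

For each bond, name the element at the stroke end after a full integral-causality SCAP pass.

β0 stroke→I1
β1 stroke→J1
β2 stroke→R1
β3 stroke→Sf1

#3 →Sf1  (source Sf1 imposes f)
#0 →I1  (I1: I, integral causality)
#1 →J1  (prefer integral on C1)
#2 →R1  (common-e at J1 fixed by 1)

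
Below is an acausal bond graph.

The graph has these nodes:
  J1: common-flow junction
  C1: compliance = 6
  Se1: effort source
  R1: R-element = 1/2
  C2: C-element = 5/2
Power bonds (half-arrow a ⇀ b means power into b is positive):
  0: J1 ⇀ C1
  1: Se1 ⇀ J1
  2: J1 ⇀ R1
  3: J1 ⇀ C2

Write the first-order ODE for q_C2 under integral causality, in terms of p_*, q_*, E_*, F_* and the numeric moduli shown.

dq_C2/dt = 2*E_Se1 - q_C1/3 - 4*q_C2/5

bond 1 →J1  (Se1: effort source, stroke at far end)
bond 0 →J1  (C1: C, integral causality)
bond 3 →J1  (prefer integral on C2)
bond 2 →R1  (J1: last free bond brings flow in)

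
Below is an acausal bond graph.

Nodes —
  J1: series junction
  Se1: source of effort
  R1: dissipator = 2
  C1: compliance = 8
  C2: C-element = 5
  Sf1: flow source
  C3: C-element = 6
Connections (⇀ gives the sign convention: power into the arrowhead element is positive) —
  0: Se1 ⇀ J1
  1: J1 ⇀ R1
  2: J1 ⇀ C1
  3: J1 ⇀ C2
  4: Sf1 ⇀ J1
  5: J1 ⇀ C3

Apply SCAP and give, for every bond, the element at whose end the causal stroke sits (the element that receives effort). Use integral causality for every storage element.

#0 →J1  (source Se1 imposes e)
#4 →Sf1  (Sf1 (Sf) sets flow on bond)
#1 →J1  (common-f at J1 fixed by 4)
#2 →J1  (common-f at J1 fixed by 4)
#3 →J1  (common-f at J1 fixed by 4)
#5 →J1  (common-f at J1 fixed by 4)

β0 |J1
β1 |J1
β2 |J1
β3 |J1
β4 |Sf1
β5 |J1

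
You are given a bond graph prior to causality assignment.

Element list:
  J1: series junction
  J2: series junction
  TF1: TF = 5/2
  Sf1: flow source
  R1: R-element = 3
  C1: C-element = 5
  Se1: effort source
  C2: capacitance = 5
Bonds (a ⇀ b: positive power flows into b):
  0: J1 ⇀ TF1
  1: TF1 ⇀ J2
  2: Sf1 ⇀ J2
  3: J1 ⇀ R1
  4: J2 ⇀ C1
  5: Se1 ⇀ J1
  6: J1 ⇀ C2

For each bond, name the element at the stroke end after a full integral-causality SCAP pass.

β2 |Sf1  (source Sf1 imposes f)
β5 |J1  (Se1 (Se) sets effort on bond)
β1 |J2  (J2 flow already set via bond 2)
β4 |J2  (J2 flow already set via bond 2)
β0 |TF1  (TF1 one-in-one-out from 1)
β3 |J1  (J1: bond 0 brought flow, rest push out)
β6 |J1  (J1: bond 0 brought flow, rest push out)

bond 0 stroke→TF1
bond 1 stroke→J2
bond 2 stroke→Sf1
bond 3 stroke→J1
bond 4 stroke→J2
bond 5 stroke→J1
bond 6 stroke→J1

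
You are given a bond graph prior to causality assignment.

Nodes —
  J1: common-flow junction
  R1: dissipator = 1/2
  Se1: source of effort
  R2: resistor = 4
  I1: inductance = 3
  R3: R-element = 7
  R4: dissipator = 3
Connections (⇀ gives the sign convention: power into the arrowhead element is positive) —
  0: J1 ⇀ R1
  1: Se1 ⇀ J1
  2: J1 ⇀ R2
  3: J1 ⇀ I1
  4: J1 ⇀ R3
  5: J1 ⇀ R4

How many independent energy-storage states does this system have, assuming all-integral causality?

b1 |J1  (Se1 (Se) sets effort on bond)
b3 |I1  (prefer integral on I1)
b0 |J1  (common-f at J1 fixed by 3)
b2 |J1  (1-jn J1 has f-setter on 3)
b4 |J1  (common-f at J1 fixed by 3)
b5 |J1  (J1 flow already set via bond 3)

1  (I1 all integral)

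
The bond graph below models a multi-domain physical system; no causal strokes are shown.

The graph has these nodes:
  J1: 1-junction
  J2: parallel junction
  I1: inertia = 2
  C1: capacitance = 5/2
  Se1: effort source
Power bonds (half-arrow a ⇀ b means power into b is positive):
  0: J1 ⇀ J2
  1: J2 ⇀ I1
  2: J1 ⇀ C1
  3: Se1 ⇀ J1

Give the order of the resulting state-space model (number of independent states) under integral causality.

b3 stroke→J1  (source Se1 imposes e)
b1 stroke→I1  (prefer integral on I1)
b0 stroke→J2  (closing 0-jn rule on J2)
b2 stroke→J1  (J1 flow already set via bond 0)

2  (C1, I1 all integral)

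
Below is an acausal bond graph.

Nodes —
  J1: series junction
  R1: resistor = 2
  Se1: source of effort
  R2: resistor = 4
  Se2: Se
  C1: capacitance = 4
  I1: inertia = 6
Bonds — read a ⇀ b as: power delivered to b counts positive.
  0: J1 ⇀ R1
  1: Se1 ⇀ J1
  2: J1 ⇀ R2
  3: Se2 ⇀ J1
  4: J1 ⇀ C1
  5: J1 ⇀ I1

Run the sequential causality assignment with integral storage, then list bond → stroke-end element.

β1 →J1  (source Se1 imposes e)
β3 →J1  (Se2 fixes effort; stroke away)
β4 →J1  (C1 outputs effort q/C1)
β5 →I1  (prefer integral on I1)
β0 →J1  (J1 flow already set via bond 5)
β2 →J1  (J1: bond 5 brought flow, rest push out)

#0 |J1
#1 |J1
#2 |J1
#3 |J1
#4 |J1
#5 |I1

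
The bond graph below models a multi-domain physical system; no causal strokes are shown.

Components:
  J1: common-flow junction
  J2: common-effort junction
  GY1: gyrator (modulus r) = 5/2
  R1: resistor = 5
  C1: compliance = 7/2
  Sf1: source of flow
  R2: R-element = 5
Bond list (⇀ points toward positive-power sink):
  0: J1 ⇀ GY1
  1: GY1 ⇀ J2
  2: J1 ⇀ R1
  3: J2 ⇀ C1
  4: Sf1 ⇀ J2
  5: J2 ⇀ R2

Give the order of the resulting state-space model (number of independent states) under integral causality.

1  (C1 all integral)

#4 stroke at Sf1  (Sf1 (Sf) sets flow on bond)
#3 stroke at J2  (prefer integral on C1)
#1 stroke at GY1  (common-e at J2 fixed by 3)
#5 stroke at R2  (common-e at J2 fixed by 3)
#0 stroke at GY1  (GY GY1: same side as bond 1)
#2 stroke at J1  (J1: bond 0 brought flow, rest push out)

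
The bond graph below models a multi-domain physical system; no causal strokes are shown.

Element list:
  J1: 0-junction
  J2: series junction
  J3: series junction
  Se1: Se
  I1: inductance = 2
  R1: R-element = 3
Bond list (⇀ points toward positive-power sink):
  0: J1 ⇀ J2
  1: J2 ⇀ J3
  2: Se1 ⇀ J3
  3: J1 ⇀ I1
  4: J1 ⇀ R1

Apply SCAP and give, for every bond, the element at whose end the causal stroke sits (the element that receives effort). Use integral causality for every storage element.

bond 2 →J3  (source Se1 imposes e)
bond 1 →J2  (J3: last free bond brings flow in)
bond 0 →J1  (closing 1-jn rule on J2)
bond 3 →I1  (0-jn J1 has e-setter on 0)
bond 4 →R1  (J1: bond 0 brought effort, rest push out)

β0 stroke at J1
β1 stroke at J2
β2 stroke at J3
β3 stroke at I1
β4 stroke at R1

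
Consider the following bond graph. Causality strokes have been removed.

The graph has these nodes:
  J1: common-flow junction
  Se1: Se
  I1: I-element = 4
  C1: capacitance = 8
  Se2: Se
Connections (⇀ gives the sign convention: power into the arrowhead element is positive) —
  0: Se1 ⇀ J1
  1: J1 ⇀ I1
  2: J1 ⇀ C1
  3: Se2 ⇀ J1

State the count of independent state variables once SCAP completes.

β0 |J1  (source Se1 imposes e)
β3 |J1  (Se2 (Se) sets effort on bond)
β1 |I1  (I1 outputs flow p/I1)
β2 |J1  (J1: bond 1 brought flow, rest push out)

2  (C1, I1 all integral)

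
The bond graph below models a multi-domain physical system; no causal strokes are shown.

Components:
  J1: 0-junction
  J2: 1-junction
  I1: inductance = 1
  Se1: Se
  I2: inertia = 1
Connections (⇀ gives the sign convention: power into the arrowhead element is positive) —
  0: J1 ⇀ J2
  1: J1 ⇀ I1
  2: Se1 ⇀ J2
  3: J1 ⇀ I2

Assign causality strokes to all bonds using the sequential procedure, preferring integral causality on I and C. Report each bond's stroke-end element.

#0 stroke→J1
#1 stroke→I1
#2 stroke→J2
#3 stroke→I2

β2 →J2  (Se1 fixes effort; stroke away)
β0 →J1  (J2 needs exactly one f-in)
β1 →I1  (J1: bond 0 brought effort, rest push out)
β3 →I2  (common-e at J1 fixed by 0)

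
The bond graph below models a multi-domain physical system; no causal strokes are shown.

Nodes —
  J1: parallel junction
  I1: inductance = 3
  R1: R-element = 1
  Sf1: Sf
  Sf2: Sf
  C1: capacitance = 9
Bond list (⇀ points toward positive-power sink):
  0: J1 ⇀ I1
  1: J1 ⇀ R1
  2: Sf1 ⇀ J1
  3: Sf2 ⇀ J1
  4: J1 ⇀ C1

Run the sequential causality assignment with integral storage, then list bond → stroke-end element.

bond 0 |I1
bond 1 |R1
bond 2 |Sf1
bond 3 |Sf2
bond 4 |J1

bond 2 stroke at Sf1  (Sf1 fixes flow; stroke at Sf1)
bond 3 stroke at Sf2  (Sf2 (Sf) sets flow on bond)
bond 0 stroke at I1  (prefer integral on I1)
bond 4 stroke at J1  (C1 outputs effort q/C1)
bond 1 stroke at R1  (J1 effort already set via bond 4)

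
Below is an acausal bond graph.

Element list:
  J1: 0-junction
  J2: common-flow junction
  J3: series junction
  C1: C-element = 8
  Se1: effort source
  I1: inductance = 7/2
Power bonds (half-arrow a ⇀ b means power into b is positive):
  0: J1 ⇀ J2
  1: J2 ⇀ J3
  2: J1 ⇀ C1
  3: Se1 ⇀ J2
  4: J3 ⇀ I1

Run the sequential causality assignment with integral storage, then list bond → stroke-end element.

b0 stroke at J2
b1 stroke at J3
b2 stroke at J1
b3 stroke at J2
b4 stroke at I1

b3 |J2  (Se1 (Se) sets effort on bond)
b2 |J1  (C1 integral (e out))
b0 |J2  (0-jn J1 has e-setter on 2)
b1 |J3  (only one flow-in slot at J2)
b4 |I1  (closing 1-jn rule on J3)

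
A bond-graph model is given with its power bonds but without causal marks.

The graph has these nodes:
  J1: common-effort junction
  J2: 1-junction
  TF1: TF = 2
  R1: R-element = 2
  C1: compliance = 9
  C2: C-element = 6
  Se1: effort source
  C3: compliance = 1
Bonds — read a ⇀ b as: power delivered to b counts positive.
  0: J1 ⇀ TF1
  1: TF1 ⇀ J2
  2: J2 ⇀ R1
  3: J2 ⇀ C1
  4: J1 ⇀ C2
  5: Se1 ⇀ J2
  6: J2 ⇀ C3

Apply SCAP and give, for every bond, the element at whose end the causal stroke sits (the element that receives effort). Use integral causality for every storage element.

bond 5 |J2  (Se1 (Se) sets effort on bond)
bond 3 |J2  (C1: C, integral causality)
bond 4 |J1  (prefer integral on C2)
bond 0 |TF1  (common-e at J1 fixed by 4)
bond 1 |J2  (TF TF1: opposite of bond 0)
bond 6 |J2  (C3 outputs effort q/C3)
bond 2 |R1  (J2 needs exactly one f-in)

#0 stroke→TF1
#1 stroke→J2
#2 stroke→R1
#3 stroke→J2
#4 stroke→J1
#5 stroke→J2
#6 stroke→J2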